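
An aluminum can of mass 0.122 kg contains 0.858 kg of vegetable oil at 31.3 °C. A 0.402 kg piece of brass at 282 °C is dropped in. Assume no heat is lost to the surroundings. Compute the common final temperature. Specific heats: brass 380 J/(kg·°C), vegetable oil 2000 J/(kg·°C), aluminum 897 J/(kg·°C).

T_f ≈ 50.7 °C

Heat gained plus heat lost sum to zero:
0.402*380*(T − 282) + 0.858*2000*(T − 31.3) + 0.122*897*(T − 31.3) = 0
(152.76 + 1716 + 109.43) T = 152.76*282 + 1716*31.3 + 109.43*31.3
T ≈ 50.66 °C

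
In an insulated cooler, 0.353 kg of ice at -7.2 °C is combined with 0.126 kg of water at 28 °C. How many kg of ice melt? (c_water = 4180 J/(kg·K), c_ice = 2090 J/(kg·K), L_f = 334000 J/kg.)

m_melted ≈ 0.0282 kg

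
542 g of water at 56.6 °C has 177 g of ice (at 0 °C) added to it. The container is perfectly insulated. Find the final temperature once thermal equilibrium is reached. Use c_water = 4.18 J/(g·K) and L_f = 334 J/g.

Let T be the final temperature. ΣQ_i = 0:
fusion: m_ice L_f = 177·334 = 59118; warm the meltwater: 739.86 T; water: 2265.6(T − 56.6)
3005.4 T = 128231 − 59118 = 69113
T ≈ 23.00 °C — above 0 °C, consistent with complete melting.

T_f ≈ 23.0 °C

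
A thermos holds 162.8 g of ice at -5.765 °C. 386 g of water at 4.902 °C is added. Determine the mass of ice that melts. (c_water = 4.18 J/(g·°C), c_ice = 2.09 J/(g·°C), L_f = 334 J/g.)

m_melted ≈ 17.8 g

Water can give up m c ΔT = 386·4.18·4.902 = 7909.3 J before reaching 0 °C.
Of that, 162.8·2.09·5.765 = 1961.6 J goes to bring the ice to 0 °C, leaving 5947.7 J.
Fully melting the ice requires m_ice L_f = 162.8·334 = 54375 J.
5947.7 J < 54375 J, so only part of the ice melts and the system sits at 0 °C.
Mass melted = 5947.7/334 ≈ 17.81 g.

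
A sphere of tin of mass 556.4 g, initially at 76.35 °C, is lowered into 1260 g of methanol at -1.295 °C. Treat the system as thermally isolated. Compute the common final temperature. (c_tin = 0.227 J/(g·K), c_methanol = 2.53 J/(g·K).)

Set heat shed by the hot body equal to heat absorbed by the cold body:
556.4×0.227×(76.35 − T) = 1260×2.53×(T − (-1.295))
126.3(76.35 − T) = 3187.8(T − (-1.295))
3314.1 T = 5515  ⇒  T ≈ 1.66 °C

T_f ≈ 1.7 °C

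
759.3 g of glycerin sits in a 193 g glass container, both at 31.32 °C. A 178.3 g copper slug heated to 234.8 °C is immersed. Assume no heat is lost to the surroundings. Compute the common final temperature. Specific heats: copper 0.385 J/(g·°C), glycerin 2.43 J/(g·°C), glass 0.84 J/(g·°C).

T_f ≈ 38.0 °C

Taking heat into each body as positive, Σ m c ΔT = 0:
178.3*0.385*(T − 234.8) + 759.3*2.43*(T − 31.32) + 193*0.84*(T − 31.32) = 0
68.65(T − 234.8) + 1845.1(T − 31.32) + 162.12(T − 31.32) = 0
2075.9 T = 78984
T = 78984/2075.9 ≈ 38.05 °C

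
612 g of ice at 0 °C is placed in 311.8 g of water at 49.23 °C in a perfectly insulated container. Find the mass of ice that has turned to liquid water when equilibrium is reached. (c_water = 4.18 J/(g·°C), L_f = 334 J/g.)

Water can give up m c ΔT = 311.8·4.18·49.23 = 64163 J before reaching 0 °C.
Fully melting the ice requires m_ice L_f = 612·334 = 204408 J.
64163 J < 204408 J, so only part of the ice melts and the system sits at 0 °C.
m_melted·334 = 64163  ⇒  m_melted ≈ 192.1 g.

m_melted ≈ 192 g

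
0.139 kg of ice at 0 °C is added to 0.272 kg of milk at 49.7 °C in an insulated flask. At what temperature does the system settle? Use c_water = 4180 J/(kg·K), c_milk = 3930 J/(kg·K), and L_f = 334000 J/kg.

T_f ≈ 4.1 °C

Setting the total heat transfer to zero:
fusion: m_ice L_f = 0.139·334000 = 46426
  meltwater 0→T: 0.139·4180·T = 581.02 T
  milk: 1069(T − 49.7)
1650 T = 53127 − 46426 = 6701.3
T ≈ 4.06 °C. Since T > 0 °C, the all-ice-melts assumption holds.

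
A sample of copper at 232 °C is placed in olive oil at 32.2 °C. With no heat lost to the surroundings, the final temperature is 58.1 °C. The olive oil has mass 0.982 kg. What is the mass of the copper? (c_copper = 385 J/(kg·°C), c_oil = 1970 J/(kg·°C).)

m ≈ 0.748 kg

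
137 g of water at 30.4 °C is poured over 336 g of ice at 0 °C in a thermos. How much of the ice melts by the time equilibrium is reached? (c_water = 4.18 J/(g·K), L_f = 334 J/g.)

Cooling the water to 0 °C releases 137×4.18×30.4 = 17409 J.
Fully melting the ice requires m_ice L_f = 336×334 = 112224 J.
17409 J < 112224 J, so only part of the ice melts and the system sits at 0 °C.
m_melt = 17409 / L_f = 52.12 g.

m_melted ≈ 52.1 g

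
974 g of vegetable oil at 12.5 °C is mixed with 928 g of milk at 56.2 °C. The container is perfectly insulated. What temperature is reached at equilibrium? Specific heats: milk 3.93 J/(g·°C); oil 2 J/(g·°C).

T_f ≈ 41.0 °C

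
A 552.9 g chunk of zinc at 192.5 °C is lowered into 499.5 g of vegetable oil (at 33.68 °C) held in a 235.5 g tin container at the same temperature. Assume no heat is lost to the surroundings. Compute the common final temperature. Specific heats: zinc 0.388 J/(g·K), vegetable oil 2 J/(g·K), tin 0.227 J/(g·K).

Net heat exchanged in the isolated system is zero:
552.9*0.388*(T − 192.5) + 499.5*2*(T − 33.68) + 235.5*0.227*(T − 33.68) = 0
1267 T = 76743
T = 76743/1267 ≈ 60.57 °C

T_f ≈ 60.6 °C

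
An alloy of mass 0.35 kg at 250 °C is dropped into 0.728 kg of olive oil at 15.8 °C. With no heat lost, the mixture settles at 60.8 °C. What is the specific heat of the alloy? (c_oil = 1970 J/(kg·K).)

Heat lost by the alloy = heat gained by the oil:
0.35·c·(250 − 60.8) = 0.728·1970·(60.8 − 15.8)
66.22 c = 64537  ⇒  c ≈ 974.6 J/(kg·K)

c ≈ 975 J/(kg·K)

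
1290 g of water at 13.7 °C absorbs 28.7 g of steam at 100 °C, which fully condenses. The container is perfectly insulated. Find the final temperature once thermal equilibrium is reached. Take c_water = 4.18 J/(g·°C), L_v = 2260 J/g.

T_f ≈ 27.3 °C

Energy conservation, ΣQ = 0:
condense steam: −28.7×2260 = −64862; condensed water 100 °C→T: 119.97(T − 100); original water: 5392.2(T − 13.7)
5512.2 T = 64862 + 11997 + 73873 = 150732
T ≈ 27.35 °C (< 100 °C, so full condensation is consistent).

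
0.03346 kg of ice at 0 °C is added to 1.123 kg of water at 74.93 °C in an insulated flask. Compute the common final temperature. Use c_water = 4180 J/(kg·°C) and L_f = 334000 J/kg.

T_f ≈ 70.5 °C

Sum of m c ΔT and latent-heat terms is zero:
melt ice: 0.03346×334000 = 11176
  meltwater 0→T: 0.03346×4180×T = 139.86 T
  water: 4694.1(T − 74.93)
4834 T = 351732 − 11176 = 340556
T ≈ 70.45 °C (positive, so assuming full melt was valid).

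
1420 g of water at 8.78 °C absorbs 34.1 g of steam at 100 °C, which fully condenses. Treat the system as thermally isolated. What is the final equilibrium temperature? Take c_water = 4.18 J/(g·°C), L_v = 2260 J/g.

T_f ≈ 23.6 °C

Let T be the final temperature. ΣQ_i = 0:
steam→water at 100 °C releases m L_v = 34.1×2260 = 77066
  condensate cools 100→T: 34.1×4.18×(T − 100) = 142.54(T − 100)
  water warms: 1420×4.18×(T − 8.78) = 5935.6(T − 8.78)
6078.1 T = 77066 + 14254 + 52115 = 143434
T ≈ 23.60 °C (< 100 °C, so full condensation is consistent).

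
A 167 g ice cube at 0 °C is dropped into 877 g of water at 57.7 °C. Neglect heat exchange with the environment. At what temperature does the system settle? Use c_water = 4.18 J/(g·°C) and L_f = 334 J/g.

T_f ≈ 35.7 °C

Heat gained plus heat lost sum to zero:
melt ice: 167×334 = 55778; warm the meltwater: 698.06 T; water: 3665.9(T − 57.7)
4363.9 T = 211520 − 55778 = 155742
T ≈ 35.69 °C — above 0 °C, consistent with complete melting.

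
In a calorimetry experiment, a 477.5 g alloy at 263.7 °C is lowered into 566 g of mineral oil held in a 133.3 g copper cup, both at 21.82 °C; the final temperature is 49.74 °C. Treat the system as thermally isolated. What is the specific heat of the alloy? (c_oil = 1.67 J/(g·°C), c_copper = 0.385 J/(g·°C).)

c ≈ 0.272 J/(g·°C)

Conservation of energy gives ΣQ = 0:
477.5×c×(49.74 − 263.7) + 566×1.67×(49.74 − 21.82) + 133.3×0.385×(49.74 − 21.82) = 0
-102166 c = -27823
c = -27823/-102166 ≈ 0.2723 J/(g·°C)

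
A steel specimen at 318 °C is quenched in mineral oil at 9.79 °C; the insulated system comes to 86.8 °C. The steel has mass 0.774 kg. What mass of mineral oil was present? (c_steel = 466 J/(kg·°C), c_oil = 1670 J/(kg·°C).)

m ≈ 0.648 kg

|Q_steel| = |Q_oil|:
0.774·466·(318 − 86.8) = m·1670·(86.8 − 9.79)
128607 m = 83390  ⇒  m ≈ 0.6484 kg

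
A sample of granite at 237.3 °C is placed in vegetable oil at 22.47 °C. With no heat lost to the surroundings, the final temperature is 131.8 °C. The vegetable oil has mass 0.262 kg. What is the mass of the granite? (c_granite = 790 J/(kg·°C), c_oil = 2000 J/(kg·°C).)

m ≈ 0.687 kg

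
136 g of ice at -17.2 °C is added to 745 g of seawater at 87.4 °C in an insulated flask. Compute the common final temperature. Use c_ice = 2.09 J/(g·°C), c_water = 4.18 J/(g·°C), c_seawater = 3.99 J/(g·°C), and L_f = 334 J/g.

T_f ≈ 59.2 °C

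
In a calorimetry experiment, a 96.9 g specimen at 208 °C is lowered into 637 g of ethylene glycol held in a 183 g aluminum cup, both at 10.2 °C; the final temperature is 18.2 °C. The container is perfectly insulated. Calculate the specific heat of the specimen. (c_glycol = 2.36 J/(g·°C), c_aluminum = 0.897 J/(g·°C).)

c ≈ 0.725 J/(g·°C)

Energy conservation, ΣQ = 0:
96.9·c·(18.2 − 208) + 637·2.36·(18.2 − 10.2) + 183·0.897·(18.2 − 10.2) = 0
-18392 c = -13340
c = -13340/-18392 ≈ 0.7253 J/(g·°C)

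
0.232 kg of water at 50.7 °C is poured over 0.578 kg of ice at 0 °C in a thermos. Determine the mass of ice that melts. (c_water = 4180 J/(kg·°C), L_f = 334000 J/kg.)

m_melted ≈ 0.147 kg

Heat available from the water dropping to 0 °C: 0.232·4180·50.7 = 49167 J.
To melt every bit of ice: 0.578·334000 = 193052 J.
Since 49167 < 193052 J, not all the ice melts; equilibrium is at 0 °C.
m_melt = 49167 / L_f = 0.1472 kg.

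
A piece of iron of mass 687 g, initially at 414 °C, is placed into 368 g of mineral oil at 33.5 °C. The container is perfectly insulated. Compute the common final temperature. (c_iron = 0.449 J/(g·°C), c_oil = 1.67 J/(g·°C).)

Heat gained plus heat lost sum to zero:
687*0.449*(T − 414) + 368*1.67*(T − 33.5) = 0
308.46(T − 414) + 614.56(T − 33.5) = 0
923.02 T = 148291
T = 148291 / 923.02 = 161 °C

T_f ≈ 160.7 °C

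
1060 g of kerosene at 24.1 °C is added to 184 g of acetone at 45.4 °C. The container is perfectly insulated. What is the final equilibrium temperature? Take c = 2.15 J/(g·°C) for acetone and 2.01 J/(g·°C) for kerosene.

T_f ≈ 27.4 °C

Heat lost by the acetone equals heat gained by the kerosene:
184*2.15*(45.4 − T) = 1060*2.01*(T − 24.1)
395.6(45.4 − T) = 2130.6(T − 24.1)
2526.2 T = 69308  ⇒  T ≈ 27.44 °C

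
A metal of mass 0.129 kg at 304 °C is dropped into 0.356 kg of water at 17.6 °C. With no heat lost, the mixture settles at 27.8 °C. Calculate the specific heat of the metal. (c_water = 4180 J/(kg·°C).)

c ≈ 426 J/(kg·°C)

Conservation of energy gives ΣQ = 0:
0.129·c·(27.8 − 304) + 0.356·4180·(27.8 − 17.6) = 0
-35.63 c = -15178
c = -15178/-35.63 ≈ 426 J/(kg·°C)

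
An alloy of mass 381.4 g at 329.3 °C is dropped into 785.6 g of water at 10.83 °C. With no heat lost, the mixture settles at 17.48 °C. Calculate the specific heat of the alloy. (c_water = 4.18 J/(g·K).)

Setting the total heat transfer to zero:
381.4·c·(17.48 − 329.3) + 785.6·4.18·(17.48 − 10.83) = 0
-118928 c = -21837
c = -21837/-118928 ≈ 0.1836 J/(g·K)

c ≈ 0.184 J/(g·K)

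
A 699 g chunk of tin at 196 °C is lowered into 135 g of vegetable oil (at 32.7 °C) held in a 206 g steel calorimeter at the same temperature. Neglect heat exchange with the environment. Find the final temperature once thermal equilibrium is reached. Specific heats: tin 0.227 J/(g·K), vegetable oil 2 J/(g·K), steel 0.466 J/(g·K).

Setting the total heat transfer to zero:
699·0.227·(T − 196) + 135·2·(T − 32.7) + 206·0.466·(T − 32.7) = 0
158.67(T − 196) + 270(T − 32.7) + 96(T − 32.7) = 0
524.67 T = 43068
T = 43068/524.67 ≈ 82.09 °C

T_f ≈ 82.1 °C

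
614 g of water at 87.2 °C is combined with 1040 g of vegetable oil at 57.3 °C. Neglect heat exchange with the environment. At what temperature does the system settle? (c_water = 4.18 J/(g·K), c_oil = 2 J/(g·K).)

Heat lost by the water equals heat gained by the oil:
614*4.18*(87.2 − T) = 1040*2*(T − 57.3)
2566.5(87.2 − T) = 2080(T − 57.3)
4646.5 T = 342985  ⇒  T ≈ 73.82 °C

T_f ≈ 73.8 °C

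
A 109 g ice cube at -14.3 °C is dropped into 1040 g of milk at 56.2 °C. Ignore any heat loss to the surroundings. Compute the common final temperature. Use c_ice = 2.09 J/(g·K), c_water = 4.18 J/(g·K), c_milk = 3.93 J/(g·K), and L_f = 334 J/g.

Net heat exchanged in the isolated system is zero:
ice -14.3→0 °C: 109·2.09·14.3 = 3257.7; melt ice: 109·334 = 36406; meltwater 0→T: 109·4.18·T = 455.62 T; milk cools: 1040·3.93·(T − 56.2) = 4087.2(T − 56.2)
4542.8 T = 229701 − 39664 = 190037
T ≈ 41.83 °C — above 0 °C, consistent with complete melting.

T_f ≈ 41.8 °C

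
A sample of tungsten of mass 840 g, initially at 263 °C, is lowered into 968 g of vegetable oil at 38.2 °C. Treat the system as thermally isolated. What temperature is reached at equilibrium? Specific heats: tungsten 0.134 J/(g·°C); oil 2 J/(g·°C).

|Q_tungsten| = |Q_oil|:
840*0.134*(263 − T) = 968*2*(T − 38.2)
112.56(263 − T) = 1936(T − 38.2)
2048.6 T = 103558  ⇒  T ≈ 50.55 °C

T_f ≈ 50.6 °C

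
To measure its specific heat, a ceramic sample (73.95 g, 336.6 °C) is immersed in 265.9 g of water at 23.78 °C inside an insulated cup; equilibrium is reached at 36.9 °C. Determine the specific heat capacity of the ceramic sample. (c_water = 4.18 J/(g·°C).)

Heat lost by the ceramic sample = heat gained by the water:
73.95·c·(336.6 − 36.9) = 265.9·4.18·(36.9 − 23.78)
22163 c = 14582  ⇒  c ≈ 0.658 J/(g·°C)

c ≈ 0.658 J/(g·°C)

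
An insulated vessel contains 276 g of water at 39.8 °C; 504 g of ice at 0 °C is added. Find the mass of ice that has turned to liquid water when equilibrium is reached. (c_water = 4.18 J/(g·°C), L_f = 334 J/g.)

Heat available from the water dropping to 0 °C: 276×4.18×39.8 = 45916 J.
To melt every bit of ice: 504×334 = 168336 J.
45916 J < 168336 J, so only part of the ice melts and the system sits at 0 °C.
m_melt = 45916 / L_f = 137.5 g.

m_melted ≈ 137 g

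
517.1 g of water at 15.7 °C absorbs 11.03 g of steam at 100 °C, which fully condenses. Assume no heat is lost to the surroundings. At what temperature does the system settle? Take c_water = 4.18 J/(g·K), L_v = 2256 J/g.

T_f ≈ 28.7 °C

Net heat exchanged in the isolated system is zero:
latent heat released on condensation: 11.03·2256 = 24884
  condensate cools 100→T: 11.03·4.18·(T − 100) = 46.11(T − 100)
  water warms: 517.1·4.18·(T − 15.7) = 2161.5(T − 15.7)
2207.6 T = 24884 + 4610.5 + 33935 = 63429
T ≈ 28.73 °C — below 100 °C, confirming all the steam condensed.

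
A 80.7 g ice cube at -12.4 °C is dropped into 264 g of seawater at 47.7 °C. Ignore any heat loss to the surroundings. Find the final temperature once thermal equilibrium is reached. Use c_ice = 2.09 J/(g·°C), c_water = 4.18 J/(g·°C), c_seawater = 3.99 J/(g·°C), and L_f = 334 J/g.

Energy balance with sensible and latent terms:
warm ice to 0 °C: 80.7×2.09×(0 − (-12.4)) = 2091.4; fusion: m_ice L_f = 80.7×334 = 26954; meltwater 0→T: 80.7×4.18×T = 337.33 T; seawater: 1053.4(T − 47.7)
1390.7 T = 50245 − 29045 = 21200
T ≈ 15.24 °C — above 0 °C, consistent with complete melting.

T_f ≈ 15.2 °C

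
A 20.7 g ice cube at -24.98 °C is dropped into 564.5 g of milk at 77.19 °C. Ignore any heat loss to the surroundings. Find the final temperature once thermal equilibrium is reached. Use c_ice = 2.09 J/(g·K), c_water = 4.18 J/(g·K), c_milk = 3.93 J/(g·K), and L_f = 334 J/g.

T_f ≈ 70.8 °C

Taking heat into each body as positive, Σ m c ΔT = 0:
ice -24.98→0 °C: 20.7·2.09·24.98 = 1080.7
  melt ice: 20.7·334 = 6913.8
  warm the meltwater: 86.53 T
  milk cools: 564.5·3.93·(T − 77.19) = 2218.5(T − 77.19)
2305 T = 171245 − 7994.5 = 163250
T ≈ 70.82 °C — above 0 °C, consistent with complete melting.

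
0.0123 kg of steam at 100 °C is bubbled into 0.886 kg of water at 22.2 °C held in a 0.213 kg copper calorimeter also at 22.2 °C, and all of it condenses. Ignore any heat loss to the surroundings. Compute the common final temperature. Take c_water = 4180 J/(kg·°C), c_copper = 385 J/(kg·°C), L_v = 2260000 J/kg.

T_f ≈ 30.5 °C

Conservation of energy gives ΣQ = 0:
steam→water at 100 °C releases m L_v = 0.0123·2260000 = 27798
  condensed water 100 °C→T: 51.41(T − 100)
  water warms: 0.886·4180·(T − 22.2) = 3703.5(T − 22.2)
  cup: 82(T − 22.2)
3836.9 T = 27798 + 5141.4 + 84038 = 116977
T ≈ 30.49 °C — below 100 °C, confirming all the steam condensed.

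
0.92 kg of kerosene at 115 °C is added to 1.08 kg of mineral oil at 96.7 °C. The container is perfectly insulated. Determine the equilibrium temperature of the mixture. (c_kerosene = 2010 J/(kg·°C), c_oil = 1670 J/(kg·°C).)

Heat lost by the kerosene equals heat gained by the oil:
0.92·2010·(115 − T) = 1.08·1670·(T − 96.7)
1849.2(115 − T) = 1803.6(T − 96.7)
3652.8 T = 387066  ⇒  T ≈ 105.96 °C

T_f ≈ 106.0 °C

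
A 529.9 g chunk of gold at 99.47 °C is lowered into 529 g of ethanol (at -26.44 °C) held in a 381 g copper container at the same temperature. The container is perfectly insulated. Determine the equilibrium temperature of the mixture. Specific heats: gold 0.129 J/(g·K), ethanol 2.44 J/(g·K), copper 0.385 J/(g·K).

T_f ≈ -20.7 °C

Energy conservation, ΣQ = 0:
529.9×0.129×(T − 99.47) + 529×2.44×(T − (-26.44)) + 381×0.385×(T − (-26.44)) = 0
(68.36 + 1290.8 + 146.69) T = 68.36×99.47 + 1290.8×(-26.44) + 146.69×(-26.44)
T ≈ -20.72 °C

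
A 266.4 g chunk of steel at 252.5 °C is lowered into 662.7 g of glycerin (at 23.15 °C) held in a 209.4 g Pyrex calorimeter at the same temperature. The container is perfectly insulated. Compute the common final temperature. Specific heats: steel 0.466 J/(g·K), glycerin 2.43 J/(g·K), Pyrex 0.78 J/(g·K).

Taking heat into each body as positive, Σ m c ΔT = 0:
266.4*0.466*(T − 252.5) + 662.7*2.43*(T − 23.15) + 209.4*0.78*(T − 23.15) = 0
124.14(T − 252.5) + 1610.4(T − 23.15) + 163.33(T − 23.15) = 0
1897.8 T = 72407
T = 72407/1897.8 ≈ 38.15 °C

T_f ≈ 38.2 °C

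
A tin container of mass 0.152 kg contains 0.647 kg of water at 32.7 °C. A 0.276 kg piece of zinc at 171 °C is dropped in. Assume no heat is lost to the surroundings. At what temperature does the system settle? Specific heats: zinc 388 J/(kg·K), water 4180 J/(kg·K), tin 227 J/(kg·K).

T_f ≈ 37.9 °C

Energy conservation, ΣQ = 0:
0.276·388·(T − 171) + 0.647·4180·(T − 32.7) + 0.152·227·(T − 32.7) = 0
107.09(T − 171) + 2704.5(T − 32.7) + 34.5(T − 32.7) = 0
(107.09 + 2704.5 + 34.5) T = 107.09·171 + 2704.5·32.7 + 34.5·32.7
T ≈ 37.90 °C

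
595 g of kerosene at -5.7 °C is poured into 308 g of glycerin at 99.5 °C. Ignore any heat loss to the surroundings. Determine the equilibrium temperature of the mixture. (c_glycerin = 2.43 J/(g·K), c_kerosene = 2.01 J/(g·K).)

Set heat shed by the hot body equal to heat absorbed by the cold body:
308*2.43*(99.5 − T) = 595*2.01*(T − (-5.7))
748.44(99.5 − T) = 1195.9(T − (-5.7))
1944.4 T = 67653  ⇒  T ≈ 34.79 °C

T_f ≈ 34.8 °C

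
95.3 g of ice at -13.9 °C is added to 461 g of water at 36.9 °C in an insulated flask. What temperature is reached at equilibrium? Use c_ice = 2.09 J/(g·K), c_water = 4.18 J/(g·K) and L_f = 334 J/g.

T_f ≈ 15.7 °C

Net heat exchanged in the isolated system is zero:
ice -13.9→0 °C: 95.3×2.09×13.9 = 2768.6
  latent heat to melt: 95.3×334 = 31830
  meltwater 0→T: 95.3×4.18×T = 398.35 T
  water: 1927(T − 36.9)
2325.3 T = 71106 − 34599 = 36507
T ≈ 15.70 °C — above 0 °C, consistent with complete melting.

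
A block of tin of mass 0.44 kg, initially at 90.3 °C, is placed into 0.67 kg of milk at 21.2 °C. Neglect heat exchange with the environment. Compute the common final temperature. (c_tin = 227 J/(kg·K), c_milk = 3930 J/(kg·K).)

T_f ≈ 23.7 °C

Taking heat into each body as positive, Σ m c ΔT = 0:
0.44·227·(T − 90.3) + 0.67·3930·(T − 21.2) = 0
99.88(T − 90.3) + 2633.1(T − 21.2) = 0
(99.88 + 2633.1) T = 99.88·90.3 + 2633.1·21.2
T ≈ 23.73 °C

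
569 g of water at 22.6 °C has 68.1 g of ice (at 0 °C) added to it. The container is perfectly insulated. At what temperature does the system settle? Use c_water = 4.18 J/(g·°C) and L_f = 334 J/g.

Setting the total heat transfer to zero:
fusion: m_ice L_f = 68.1·334 = 22745; warm the meltwater: 284.66 T; water cools: 569·4.18·(T − 22.6) = 2378.4(T − 22.6)
2663.1 T = 53752 − 22745 = 31007
T ≈ 11.64 °C. Since T > 0 °C, the all-ice-melts assumption holds.

T_f ≈ 11.6 °C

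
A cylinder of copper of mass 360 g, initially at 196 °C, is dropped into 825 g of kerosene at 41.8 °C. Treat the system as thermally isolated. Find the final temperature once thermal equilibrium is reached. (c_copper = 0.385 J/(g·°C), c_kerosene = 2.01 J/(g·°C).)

Taking heat into each body as positive, Σ m c ΔT = 0:
360·0.385·(T − 196) + 825·2.01·(T − 41.8) = 0
138.6(T − 196) + 1658.2(T − 41.8) = 0
(138.6 + 1658.2) T = 138.6·196 + 1658.2·41.8
T = 96480/1796.8 ≈ 53.69 °C

T_f ≈ 53.7 °C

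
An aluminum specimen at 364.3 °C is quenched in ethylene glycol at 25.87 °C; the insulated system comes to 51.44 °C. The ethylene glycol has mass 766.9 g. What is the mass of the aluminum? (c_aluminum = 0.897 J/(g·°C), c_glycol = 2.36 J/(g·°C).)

m ≈ 165 g

|Q_aluminum| = |Q_glycol|:
m·0.897·(364.3 − 51.44) = 766.9·2.36·(51.44 − 25.87)
280.64 m = 46279  ⇒  m ≈ 164.9 g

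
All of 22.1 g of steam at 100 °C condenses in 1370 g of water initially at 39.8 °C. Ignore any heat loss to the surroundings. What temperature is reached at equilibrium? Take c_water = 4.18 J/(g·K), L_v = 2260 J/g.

T_f ≈ 49.3 °C

Net heat exchanged in the isolated system is zero:
latent heat released on condensation: 22.1·2260 = 49946; condensed water 100 °C→T: 92.38(T − 100); original water: 5726.6(T − 39.8)
5819 T = 49946 + 9237.8 + 227919 = 287102
T ≈ 49.34 °C — below 100 °C, confirming all the steam condensed.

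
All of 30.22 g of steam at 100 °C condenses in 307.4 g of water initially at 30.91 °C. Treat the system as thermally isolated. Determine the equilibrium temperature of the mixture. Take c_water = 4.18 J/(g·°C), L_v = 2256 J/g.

T_f ≈ 85.4 °C

Let T be the final temperature. ΣQ_i = 0:
condense steam: −30.22×2256 = −68176; condensed water 100 °C→T: 126.32(T − 100); water warms: 307.4×4.18×(T − 30.91) = 1284.9(T − 30.91)
1411.3 T = 68176 + 12632 + 39717 = 120526
T ≈ 85.40 °C — below 100 °C, confirming all the steam condensed.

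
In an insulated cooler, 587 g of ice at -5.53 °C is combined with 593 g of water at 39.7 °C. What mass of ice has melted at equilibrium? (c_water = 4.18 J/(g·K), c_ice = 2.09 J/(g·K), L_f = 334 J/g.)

m_melted ≈ 274 g

Water can give up m c ΔT = 593·4.18·39.7 = 98406 J before reaching 0 °C.
Of that, 587·2.09·5.53 = 6784.4 J goes to bring the ice to 0 °C, leaving 91622 J.
Fully melting the ice requires m_ice L_f = 587·334 = 196058 J.
Since 91622 < 196058 J, not all the ice melts; equilibrium is at 0 °C.
Mass melted = 91622/334 ≈ 274.3 g.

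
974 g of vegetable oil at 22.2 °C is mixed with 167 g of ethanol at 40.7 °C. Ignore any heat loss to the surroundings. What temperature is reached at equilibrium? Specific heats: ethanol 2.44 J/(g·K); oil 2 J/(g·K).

T_f = Σ m_i c_i T_i / Σ m_i c_i:
T_f = (407.48×40.7 + 1948×22.2) / (407.48 + 1948)
    = 59830 / 2355.5 ≈ 25.40 °C

T_f ≈ 25.4 °C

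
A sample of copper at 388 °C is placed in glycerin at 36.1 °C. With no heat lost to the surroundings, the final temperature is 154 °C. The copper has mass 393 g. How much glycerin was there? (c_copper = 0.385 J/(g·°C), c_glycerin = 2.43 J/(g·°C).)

Heat lost by the copper = heat gained by the glycerin:
393·0.385·(388 − 154) = m·2.43·(154 − 36.1)
286.5 m = 35405  ⇒  m ≈ 123.6 g

m ≈ 124 g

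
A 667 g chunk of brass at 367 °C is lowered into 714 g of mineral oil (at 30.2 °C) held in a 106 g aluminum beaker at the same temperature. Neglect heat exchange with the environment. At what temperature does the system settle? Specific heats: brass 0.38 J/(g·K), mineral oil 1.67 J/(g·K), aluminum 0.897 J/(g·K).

T_f ≈ 85.6 °C

T_f = Σ m_i c_i T_i / Σ m_i c_i:
T_f = (253.46·367 + 1192.4·30.2 + 95.08·30.2) / (253.46 + 1192.4 + 95.08)
    = 131901 / 1540.9 ≈ 85.60 °C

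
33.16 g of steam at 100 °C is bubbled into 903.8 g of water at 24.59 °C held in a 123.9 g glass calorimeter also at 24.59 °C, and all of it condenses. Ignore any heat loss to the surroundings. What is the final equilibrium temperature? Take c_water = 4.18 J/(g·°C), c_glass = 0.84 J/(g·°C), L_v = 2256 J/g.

Net heat exchanged in the isolated system is zero:
steam→water at 100 °C releases m L_v = 33.16·2256 = 74809
  condensate cools 100→T: 33.16·4.18·(T − 100) = 138.61(T − 100)
  original water: 3777.9(T − 24.59)
  cup: 104.08(T − 24.59)
4020.6 T = 74809 + 13861 + 95457 = 184127
T ≈ 45.80 °C, under the boiling point, so the assumption holds.

T_f ≈ 45.8 °C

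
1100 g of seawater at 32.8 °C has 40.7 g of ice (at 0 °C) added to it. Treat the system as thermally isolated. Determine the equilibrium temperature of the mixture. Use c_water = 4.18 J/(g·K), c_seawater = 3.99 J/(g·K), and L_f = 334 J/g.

Let T be the final temperature. ΣQ_i = 0:
melt ice: 40.7·334 = 13594
  warm the meltwater: 170.13 T
  seawater cools: 1100·3.99·(T − 32.8) = 4389(T − 32.8)
4559.1 T = 143959 − 13594 = 130365
T ≈ 28.59 °C. Since T > 0 °C, the all-ice-melts assumption holds.

T_f ≈ 28.6 °C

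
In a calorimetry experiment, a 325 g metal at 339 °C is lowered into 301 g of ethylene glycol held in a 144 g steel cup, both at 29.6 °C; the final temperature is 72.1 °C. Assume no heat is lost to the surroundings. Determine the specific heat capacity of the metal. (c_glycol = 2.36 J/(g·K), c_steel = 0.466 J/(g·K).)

c ≈ 0.381 J/(g·K)

Heat gained plus heat lost sum to zero:
325×c×(72.1 − 339) + 301×2.36×(72.1 − 29.6) + 144×0.466×(72.1 − 29.6) = 0
-86742 c = -33042
c = -33042/-86742 ≈ 0.3809 J/(g·K)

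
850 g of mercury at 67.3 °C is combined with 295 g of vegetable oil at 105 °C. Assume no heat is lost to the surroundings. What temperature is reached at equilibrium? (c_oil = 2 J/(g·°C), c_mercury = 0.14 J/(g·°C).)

T_f ≈ 98.7 °C

|Q_oil| = |Q_mercury|:
295·2·(105 − T) = 850·0.14·(T − 67.3)
590(105 − T) = 119(T − 67.3)
709 T = 69959  ⇒  T ≈ 98.67 °C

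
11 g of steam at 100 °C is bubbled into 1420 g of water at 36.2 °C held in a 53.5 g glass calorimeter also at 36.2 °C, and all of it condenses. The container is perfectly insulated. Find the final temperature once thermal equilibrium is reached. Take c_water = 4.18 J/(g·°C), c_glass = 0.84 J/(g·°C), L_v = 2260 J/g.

Conservation of energy gives ΣQ = 0:
steam→water at 100 °C releases m L_v = 11·2260 = 24860; condensate cools 100→T: 11·4.18·(T − 100) = 45.98(T − 100); original water: 5935.6(T − 36.2); cup: 44.94(T − 36.2)
6026.5 T = 24860 + 4598 + 216496 = 245954
T ≈ 40.81 °C (< 100 °C, so full condensation is consistent).

T_f ≈ 40.8 °C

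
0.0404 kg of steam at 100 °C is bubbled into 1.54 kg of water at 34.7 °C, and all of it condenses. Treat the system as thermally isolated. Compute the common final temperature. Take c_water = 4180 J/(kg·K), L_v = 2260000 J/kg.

T_f ≈ 50.2 °C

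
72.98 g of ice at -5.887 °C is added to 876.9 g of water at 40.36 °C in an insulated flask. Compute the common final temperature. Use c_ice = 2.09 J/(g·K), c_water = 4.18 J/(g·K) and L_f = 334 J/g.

T_f ≈ 30.9 °C

Conservation of energy gives ΣQ = 0:
warm ice to 0 °C: 72.98×2.09×(0 − (-5.887)) = 897.93
  latent heat to melt: 72.98×334 = 24375
  meltwater 0→T: 72.98×4.18×T = 305.06 T
  water cools: 876.9×4.18×(T − 40.36) = 3665.4(T − 40.36)
3970.5 T = 147937 − 25273 = 122664
T ≈ 30.89 °C. Since T > 0 °C, the all-ice-melts assumption holds.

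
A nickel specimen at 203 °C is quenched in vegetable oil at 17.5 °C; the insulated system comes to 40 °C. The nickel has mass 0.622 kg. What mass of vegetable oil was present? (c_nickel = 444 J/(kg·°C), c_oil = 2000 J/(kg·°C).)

m ≈ 1 kg

Let T be the final temperature. ΣQ_i = 0:
0.622×444×(40 − 203) + m×2000×(40 − 17.5) = 0
45000 m = 45015
m = 45015/45000 ≈ 1 kg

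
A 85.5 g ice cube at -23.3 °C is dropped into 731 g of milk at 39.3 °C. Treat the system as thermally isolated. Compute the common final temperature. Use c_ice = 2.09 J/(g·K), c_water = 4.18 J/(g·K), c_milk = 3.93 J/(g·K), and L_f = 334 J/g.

T_f ≈ 24.8 °C

Net heat exchanged in the isolated system is zero:
warm ice to 0 °C: 85.5×2.09×(0 − (-23.3)) = 4163.6
  fusion: m_ice L_f = 85.5×334 = 28557
  warm the meltwater: 357.39 T
  milk cools: 731×3.93×(T − 39.3) = 2872.8(T − 39.3)
3230.2 T = 112902 − 32721 = 80182
T ≈ 24.82 °C (positive, so assuming full melt was valid).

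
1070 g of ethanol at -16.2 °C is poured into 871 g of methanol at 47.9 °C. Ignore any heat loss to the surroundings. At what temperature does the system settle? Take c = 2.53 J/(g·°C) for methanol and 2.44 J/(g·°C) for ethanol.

T_f ≈ 13.1 °C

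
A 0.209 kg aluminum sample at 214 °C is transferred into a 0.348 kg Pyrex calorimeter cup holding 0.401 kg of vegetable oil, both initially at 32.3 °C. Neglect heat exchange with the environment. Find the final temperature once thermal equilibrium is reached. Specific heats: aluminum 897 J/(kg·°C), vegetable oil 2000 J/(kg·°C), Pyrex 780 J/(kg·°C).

T_f ≈ 59.3 °C

T_f = Σ m_i c_i T_i / Σ m_i c_i:
T_f = (187.47·214 + 802·32.3 + 271.44·32.3) / (187.47 + 802 + 271.44)
    = 74791 / 1260.9 ≈ 59.32 °C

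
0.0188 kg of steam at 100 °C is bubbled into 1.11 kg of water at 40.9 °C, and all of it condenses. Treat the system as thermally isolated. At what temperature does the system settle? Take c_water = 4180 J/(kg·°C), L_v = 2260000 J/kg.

T_f ≈ 50.9 °C

Let T be the final temperature. ΣQ_i = 0:
steam→water at 100 °C releases m L_v = 0.0188·2260000 = 42488; condensed water 100 °C→T: 78.58(T − 100); water warms: 1.11·4180·(T − 40.9) = 4639.8(T − 40.9)
4718.4 T = 42488 + 7858.4 + 189768 = 240114
T ≈ 50.89 °C — below 100 °C, confirming all the steam condensed.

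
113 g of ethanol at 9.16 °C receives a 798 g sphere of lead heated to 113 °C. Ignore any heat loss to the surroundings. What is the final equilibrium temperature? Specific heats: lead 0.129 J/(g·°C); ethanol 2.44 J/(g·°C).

Conservation of energy gives ΣQ = 0:
798*0.129*(T − 113) + 113*2.44*(T − 9.16) = 0
102.94(T − 113) + 275.72(T − 9.16) = 0
378.66 T = 14158
T = 14158 / 378.66 = 37.4 °C

T_f ≈ 37.4 °C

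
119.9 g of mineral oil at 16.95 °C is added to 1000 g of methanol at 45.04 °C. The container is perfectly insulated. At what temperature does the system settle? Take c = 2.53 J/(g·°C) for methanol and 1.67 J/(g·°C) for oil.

T_f ≈ 43.0 °C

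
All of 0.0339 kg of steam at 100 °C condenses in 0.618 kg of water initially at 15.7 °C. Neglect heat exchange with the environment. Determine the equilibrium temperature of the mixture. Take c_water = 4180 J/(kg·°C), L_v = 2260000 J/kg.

T_f ≈ 48.2 °C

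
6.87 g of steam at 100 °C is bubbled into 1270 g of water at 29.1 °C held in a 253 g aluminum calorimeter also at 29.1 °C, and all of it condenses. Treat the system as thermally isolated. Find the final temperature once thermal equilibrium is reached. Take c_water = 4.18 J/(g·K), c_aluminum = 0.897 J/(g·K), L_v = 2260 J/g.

Net heat exchanged in the isolated system is zero:
steam→water at 100 °C releases m L_v = 6.87·2260 = 15526
  condensate cools 100→T: 6.87·4.18·(T − 100) = 28.72(T − 100)
  original water: 5308.6(T − 29.1)
  aluminum cup: 253·0.897·(T − 29.1) = 226.94(T − 29.1)
5564.3 T = 15526 + 2871.7 + 161084 = 179482
T ≈ 32.26 °C — below 100 °C, confirming all the steam condensed.

T_f ≈ 32.3 °C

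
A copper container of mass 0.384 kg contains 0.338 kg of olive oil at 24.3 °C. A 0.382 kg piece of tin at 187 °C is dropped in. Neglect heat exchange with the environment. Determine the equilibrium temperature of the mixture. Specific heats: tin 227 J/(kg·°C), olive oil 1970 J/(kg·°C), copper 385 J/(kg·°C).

Heat gained plus heat lost sum to zero:
0.382·227·(T − 187) + 0.338·1970·(T − 24.3) + 0.384·385·(T − 24.3) = 0
86.71(T − 187) + 665.86(T − 24.3) + 147.84(T − 24.3) = 0
(86.71 + 665.86 + 147.84) T = 86.71·187 + 665.86·24.3 + 147.84·24.3
T = 35988 / 900.41 = 40 °C

T_f ≈ 40.0 °C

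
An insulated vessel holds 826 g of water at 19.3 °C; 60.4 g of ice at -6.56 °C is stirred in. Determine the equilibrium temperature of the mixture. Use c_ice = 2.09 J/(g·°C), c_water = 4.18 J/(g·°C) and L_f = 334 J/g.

T_f ≈ 12.3 °C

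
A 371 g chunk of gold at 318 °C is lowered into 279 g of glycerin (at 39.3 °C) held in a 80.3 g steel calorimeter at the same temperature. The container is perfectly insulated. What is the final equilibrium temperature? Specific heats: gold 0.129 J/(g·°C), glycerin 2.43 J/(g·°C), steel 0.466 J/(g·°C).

Taking heat into each body as positive, Σ m c ΔT = 0:
371*0.129*(T − 318) + 279*2.43*(T − 39.3) + 80.3*0.466*(T − 39.3) = 0
47.86(T − 318) + 677.97(T − 39.3) + 37.42(T − 39.3) = 0
(47.86 + 677.97 + 37.42) T = 47.86*318 + 677.97*39.3 + 37.42*39.3
T = 43334/763.25 ≈ 56.78 °C

T_f ≈ 56.8 °C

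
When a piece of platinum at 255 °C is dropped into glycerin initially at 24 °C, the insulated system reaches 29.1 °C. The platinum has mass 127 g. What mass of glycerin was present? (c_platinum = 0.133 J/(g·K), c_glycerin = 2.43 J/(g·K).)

m ≈ 308 g

|Q_platinum| = |Q_glycerin|:
127·0.133·(255 − 29.1) = m·2.43·(29.1 − 24)
12.39 m = 3815.7  ⇒  m ≈ 307.9 g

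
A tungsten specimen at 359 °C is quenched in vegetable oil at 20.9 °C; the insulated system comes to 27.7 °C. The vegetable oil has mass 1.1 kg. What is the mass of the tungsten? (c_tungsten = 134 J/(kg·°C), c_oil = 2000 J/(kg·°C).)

|Q_tungsten| = |Q_oil|:
m·134·(359 − 27.7) = 1.1·2000·(27.7 − 20.9)
44394 m = 14960  ⇒  m ≈ 0.337 kg

m ≈ 0.337 kg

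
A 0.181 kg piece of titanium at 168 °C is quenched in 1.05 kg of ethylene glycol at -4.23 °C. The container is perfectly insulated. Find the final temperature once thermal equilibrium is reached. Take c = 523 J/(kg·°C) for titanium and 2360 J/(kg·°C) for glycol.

Energy conservation, ΣQ = 0:
0.181*523*(T − 168) + 1.05*2360*(T − (-4.23)) = 0
94.66(T − 168) + 2478(T − (-4.23)) = 0
2572.7 T = 5421.4
T = 5421.4/2572.7 ≈ 2.11 °C

T_f ≈ 2.1 °C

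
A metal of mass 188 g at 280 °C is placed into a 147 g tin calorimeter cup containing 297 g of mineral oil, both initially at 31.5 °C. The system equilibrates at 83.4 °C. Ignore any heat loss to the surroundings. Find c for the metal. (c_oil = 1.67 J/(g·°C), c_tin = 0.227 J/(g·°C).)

c ≈ 0.743 J/(g·°C)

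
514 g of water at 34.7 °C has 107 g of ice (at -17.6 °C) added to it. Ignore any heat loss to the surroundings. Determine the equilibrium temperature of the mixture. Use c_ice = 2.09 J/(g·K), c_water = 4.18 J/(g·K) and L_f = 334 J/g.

Energy conservation, ΣQ = 0:
ice -17.6→0 °C: 107×2.09×17.6 = 3935.9
  latent heat to melt: 107×334 = 35738
  warm the meltwater: 447.26 T
  water: 2148.5(T − 34.7)
2595.8 T = 74554 − 39674 = 34880
T ≈ 13.44 °C — above 0 °C, consistent with complete melting.

T_f ≈ 13.4 °C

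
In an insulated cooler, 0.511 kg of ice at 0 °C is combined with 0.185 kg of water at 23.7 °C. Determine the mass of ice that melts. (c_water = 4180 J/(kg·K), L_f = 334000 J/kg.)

Water can give up m c ΔT = 0.185·4180·23.7 = 18327 J before reaching 0 °C.
Fully melting the ice requires m_ice L_f = 0.511·334000 = 170674 J.
Since 18327 < 170674 J, not all the ice melts; equilibrium is at 0 °C.
m_melted·334000 = 18327  ⇒  m_melted ≈ 0.05487 kg.

m_melted ≈ 0.0549 kg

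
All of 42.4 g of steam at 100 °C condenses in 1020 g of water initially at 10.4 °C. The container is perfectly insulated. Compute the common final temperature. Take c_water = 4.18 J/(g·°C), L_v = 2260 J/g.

T_f ≈ 35.6 °C

Energy balance with sensible and latent terms:
steam→water at 100 °C releases m L_v = 42.4×2260 = 95824
  condensate cools 100→T: 42.4×4.18×(T − 100) = 177.23(T − 100)
  original water: 4263.6(T − 10.4)
4440.8 T = 95824 + 17723 + 44341 = 157889
T ≈ 35.55 °C (< 100 °C, so full condensation is consistent).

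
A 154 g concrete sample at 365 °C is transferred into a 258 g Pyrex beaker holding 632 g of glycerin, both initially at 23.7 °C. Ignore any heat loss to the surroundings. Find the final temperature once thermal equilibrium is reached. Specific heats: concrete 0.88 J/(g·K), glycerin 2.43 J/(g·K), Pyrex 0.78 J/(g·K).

T_f ≈ 48.4 °C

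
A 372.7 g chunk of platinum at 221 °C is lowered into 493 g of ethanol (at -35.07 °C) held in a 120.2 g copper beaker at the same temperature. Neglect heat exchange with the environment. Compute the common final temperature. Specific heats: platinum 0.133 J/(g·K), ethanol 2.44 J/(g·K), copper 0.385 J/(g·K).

T_f ≈ -25.3 °C

Heat gained plus heat lost sum to zero:
372.7×0.133×(T − 221) + 493×2.44×(T − (-35.07)) + 120.2×0.385×(T − (-35.07)) = 0
(49.57 + 1202.9 + 46.28) T = 49.57×221 + 1202.9×(-35.07) + 46.28×(-35.07)
T = -32855/1298.8 ≈ -25.30 °C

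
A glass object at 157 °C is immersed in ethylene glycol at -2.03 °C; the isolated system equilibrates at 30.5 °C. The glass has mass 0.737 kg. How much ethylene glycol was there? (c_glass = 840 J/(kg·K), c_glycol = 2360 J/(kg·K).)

m ≈ 1.02 kg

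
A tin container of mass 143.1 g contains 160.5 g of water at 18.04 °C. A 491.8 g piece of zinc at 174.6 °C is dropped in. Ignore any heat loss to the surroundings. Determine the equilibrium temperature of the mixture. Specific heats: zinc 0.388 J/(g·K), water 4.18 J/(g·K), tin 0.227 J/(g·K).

T_f ≈ 51.4 °C

Net heat exchanged in the isolated system is zero:
491.8·0.388·(T − 174.6) + 160.5·4.18·(T − 18.04) + 143.1·0.227·(T − 18.04) = 0
(190.82 + 670.89 + 32.48) T = 190.82·174.6 + 670.89·18.04 + 32.48·18.04
T = 46006/894.19 ≈ 51.45 °C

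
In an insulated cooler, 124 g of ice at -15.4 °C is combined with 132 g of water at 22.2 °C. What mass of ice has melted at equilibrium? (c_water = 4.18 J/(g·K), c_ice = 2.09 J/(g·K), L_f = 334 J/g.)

m_melted ≈ 24.7 g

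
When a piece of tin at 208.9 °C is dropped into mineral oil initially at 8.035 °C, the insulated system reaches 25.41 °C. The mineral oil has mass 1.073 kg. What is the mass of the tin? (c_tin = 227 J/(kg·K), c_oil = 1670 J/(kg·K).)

|Q_tin| = |Q_oil|:
m·227·(208.9 − 25.41) = 1.073·1670·(25.41 − 8.035)
41652 m = 31134  ⇒  m ≈ 0.7475 kg

m ≈ 0.747 kg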